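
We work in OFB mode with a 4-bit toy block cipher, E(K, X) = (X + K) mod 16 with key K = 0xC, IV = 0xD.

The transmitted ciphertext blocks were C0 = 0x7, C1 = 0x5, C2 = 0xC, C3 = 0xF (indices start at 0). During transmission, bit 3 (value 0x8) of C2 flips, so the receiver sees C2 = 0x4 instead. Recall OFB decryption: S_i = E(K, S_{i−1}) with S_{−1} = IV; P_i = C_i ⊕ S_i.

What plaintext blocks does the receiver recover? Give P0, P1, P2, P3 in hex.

P0 = 0xE, P1 = 0x0, P2 = 0x5, P3 = 0x2

Only C2 changed, to 0x4. In OFB, a change in C_i flips the same bit in P_i only; the keystream is unaffected. Decrypting the received ciphertext:
P0: S = E(K, 0xD) = 0x9; 0x7 ⊕ 0x9 = 0xE.
P1: S = E(K, 0x9) = 0x5; 0x5 ⊕ 0x5 = 0x0.
P2: S = E(K, 0x5) = 0x1; 0x4 ⊕ 0x1 = 0x5.
P3: S = E(K, 0x1) = 0xD; 0xF ⊕ 0xD = 0x2.
Blocks that differ from the original plaintext: P2.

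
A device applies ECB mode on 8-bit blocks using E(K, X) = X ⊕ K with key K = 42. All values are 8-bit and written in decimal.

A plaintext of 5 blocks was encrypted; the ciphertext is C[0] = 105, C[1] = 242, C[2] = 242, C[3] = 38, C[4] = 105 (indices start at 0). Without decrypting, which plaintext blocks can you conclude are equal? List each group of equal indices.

ECB encrypts each block independently with the same key, so equal ciphertext blocks imply equal plaintext blocks.
C[0] = C[4] = 105, so P[0] = P[4].
C[1] = C[2] = 242, so P[1] = P[2].

P[0] = P[4]; P[1] = P[2]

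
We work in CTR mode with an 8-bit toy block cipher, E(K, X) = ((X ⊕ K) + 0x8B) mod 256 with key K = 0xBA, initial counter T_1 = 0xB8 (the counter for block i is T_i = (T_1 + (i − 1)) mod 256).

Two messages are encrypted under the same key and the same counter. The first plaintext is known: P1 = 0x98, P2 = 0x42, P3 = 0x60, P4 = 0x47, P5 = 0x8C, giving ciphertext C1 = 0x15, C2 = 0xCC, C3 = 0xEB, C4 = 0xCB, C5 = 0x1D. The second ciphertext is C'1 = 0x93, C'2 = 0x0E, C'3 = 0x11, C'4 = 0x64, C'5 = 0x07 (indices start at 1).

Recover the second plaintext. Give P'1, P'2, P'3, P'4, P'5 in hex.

P'1 = 0x1E, P'2 = 0x80, P'3 = 0x9A, P'4 = 0xE8, P'5 = 0x96

In CTR with a reused counter, both messages share the same keystream S_i, so C_i ⊕ C'_i = P_i ⊕ P'_i and thus P'_i = P_i ⊕ C_i ⊕ C'_i.
P'1: 0x98 ⊕ 0x15 ⊕ 0x93 = 0x1E.
P'2: 0x42 ⊕ 0xCC ⊕ 0x0E = 0x80.
P'3: 0x60 ⊕ 0xEB ⊕ 0x11 = 0x9A.
P'4: 0x47 ⊕ 0xCB ⊕ 0x64 = 0xE8.
P'5: 0x8C ⊕ 0x1D ⊕ 0x07 = 0x96.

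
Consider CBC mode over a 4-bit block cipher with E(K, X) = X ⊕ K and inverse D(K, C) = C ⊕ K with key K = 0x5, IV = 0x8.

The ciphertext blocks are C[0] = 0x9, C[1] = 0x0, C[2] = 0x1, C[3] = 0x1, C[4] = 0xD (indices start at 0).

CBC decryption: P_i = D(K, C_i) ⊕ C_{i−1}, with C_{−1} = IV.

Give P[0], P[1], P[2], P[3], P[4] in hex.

P[0] = 0x4, P[1] = 0xC, P[2] = 0x4, P[3] = 0x5, P[4] = 0x9

P[0]: D(K, 0x9) = 0xC; 0xC ⊕ 0x8 = 0x4.
P[1]: D(K, 0x0) = 0x5; 0x5 ⊕ 0x9 = 0xC.
P[2]: D(K, 0x1) = 0x4; 0x4 ⊕ 0x0 = 0x4.
P[3]: D(K, 0x1) = 0x4; 0x4 ⊕ 0x1 = 0x5.
P[4]: D(K, 0xD) = 0x8; 0x8 ⊕ 0x1 = 0x9.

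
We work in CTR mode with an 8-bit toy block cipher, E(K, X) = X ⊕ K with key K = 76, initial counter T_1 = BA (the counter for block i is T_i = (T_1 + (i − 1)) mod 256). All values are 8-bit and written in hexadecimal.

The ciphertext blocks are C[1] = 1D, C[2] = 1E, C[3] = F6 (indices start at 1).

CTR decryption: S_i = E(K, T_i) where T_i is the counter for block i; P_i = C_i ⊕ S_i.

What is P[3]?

P[3]: T = BC, S = E(K, T) = CA; F6 ⊕ CA = 3C.

P[3] = 3C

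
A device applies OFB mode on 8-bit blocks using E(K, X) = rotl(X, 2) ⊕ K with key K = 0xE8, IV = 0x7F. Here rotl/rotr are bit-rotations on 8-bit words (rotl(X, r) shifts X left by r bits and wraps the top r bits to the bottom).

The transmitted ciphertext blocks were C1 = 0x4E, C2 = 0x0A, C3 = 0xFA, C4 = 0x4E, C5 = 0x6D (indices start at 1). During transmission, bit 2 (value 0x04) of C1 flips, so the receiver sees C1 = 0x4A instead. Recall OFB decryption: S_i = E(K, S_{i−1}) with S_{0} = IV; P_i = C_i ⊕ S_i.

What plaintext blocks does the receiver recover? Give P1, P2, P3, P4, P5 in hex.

P1 = 0x5F, P2 = 0xB6, P3 = 0xE0, P4 = 0xCE, P5 = 0x87

Only C1 changed, to 0x4A. In OFB, a change in C_i flips the same bit in P_i only; the keystream is unaffected. Decrypting the received ciphertext:
P1: S = E(K, 0x7F) = 0x15; 0x4A ⊕ 0x15 = 0x5F.
P2: S = E(K, 0x15) = 0xBC; 0x0A ⊕ 0xBC = 0xB6.
P3: S = E(K, 0xBC) = 0x1A; 0xFA ⊕ 0x1A = 0xE0.
P4: S = E(K, 0x1A) = 0x80; 0x4E ⊕ 0x80 = 0xCE.
P5: S = E(K, 0x80) = 0xEA; 0x6D ⊕ 0xEA = 0x87.
Blocks that differ from the original plaintext: P1.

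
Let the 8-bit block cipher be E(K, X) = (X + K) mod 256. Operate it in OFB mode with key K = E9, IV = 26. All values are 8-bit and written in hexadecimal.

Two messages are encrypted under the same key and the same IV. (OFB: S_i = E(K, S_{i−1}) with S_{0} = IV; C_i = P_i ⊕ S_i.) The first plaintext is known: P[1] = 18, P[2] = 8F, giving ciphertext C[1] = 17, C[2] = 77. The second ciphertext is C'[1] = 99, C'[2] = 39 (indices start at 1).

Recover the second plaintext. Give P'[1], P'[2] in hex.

In OFB with a reused IV, both messages share the same keystream S_i, so C_i ⊕ C'_i = P_i ⊕ P'_i and thus P'_i = P_i ⊕ C_i ⊕ C'_i.
P'[1]: 18 ⊕ 17 ⊕ 99 = 96.
P'[2]: 8F ⊕ 77 ⊕ 39 = C1.

P'[1] = 96, P'[2] = C1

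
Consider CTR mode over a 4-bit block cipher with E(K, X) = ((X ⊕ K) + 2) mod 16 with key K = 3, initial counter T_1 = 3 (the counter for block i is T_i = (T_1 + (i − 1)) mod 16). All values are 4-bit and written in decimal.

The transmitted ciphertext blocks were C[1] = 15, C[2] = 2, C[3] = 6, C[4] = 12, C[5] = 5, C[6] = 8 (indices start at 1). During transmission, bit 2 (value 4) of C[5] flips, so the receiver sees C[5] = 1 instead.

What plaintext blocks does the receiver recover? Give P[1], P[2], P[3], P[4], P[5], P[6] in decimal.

CTR decryption: S_i = E(K, T_i) where T_i is the counter for block i; P_i = C_i ⊕ S_i.
Only C[5] changed, to 1. In CTR, a change in C_i flips the same bit in P_i only; the keystream is unaffected. Decrypting the received ciphertext:
P[1]: T = 3, S = E(K, T) = 2; 15 ⊕ 2 = 13.
P[2]: T = 4, S = E(K, T) = 9; 2 ⊕ 9 = 11.
P[3]: T = 5, S = E(K, T) = 8; 6 ⊕ 8 = 14.
P[4]: T = 6, S = E(K, T) = 7; 12 ⊕ 7 = 11.
P[5]: T = 7, S = E(K, T) = 6; 1 ⊕ 6 = 7.
P[6]: T = 8, S = E(K, T) = 13; 8 ⊕ 13 = 5.
Blocks that differ from the original plaintext: P[5].

P[1] = 13, P[2] = 11, P[3] = 14, P[4] = 11, P[5] = 7, P[6] = 5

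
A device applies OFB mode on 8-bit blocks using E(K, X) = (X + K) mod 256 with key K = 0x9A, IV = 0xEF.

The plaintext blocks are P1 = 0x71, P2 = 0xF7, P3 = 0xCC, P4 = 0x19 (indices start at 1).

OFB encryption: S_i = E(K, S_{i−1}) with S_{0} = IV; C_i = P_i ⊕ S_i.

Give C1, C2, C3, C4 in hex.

C1: S = E(K, 0xEF) = 0x89; 0x71 ⊕ 0x89 = 0xF8.
C2: S = E(K, 0x89) = 0x23; 0xF7 ⊕ 0x23 = 0xD4.
C3: S = E(K, 0x23) = 0xBD; 0xCC ⊕ 0xBD = 0x71.
C4: S = E(K, 0xBD) = 0x57; 0x19 ⊕ 0x57 = 0x4E.

C1 = 0xF8, C2 = 0xD4, C3 = 0x71, C4 = 0x4E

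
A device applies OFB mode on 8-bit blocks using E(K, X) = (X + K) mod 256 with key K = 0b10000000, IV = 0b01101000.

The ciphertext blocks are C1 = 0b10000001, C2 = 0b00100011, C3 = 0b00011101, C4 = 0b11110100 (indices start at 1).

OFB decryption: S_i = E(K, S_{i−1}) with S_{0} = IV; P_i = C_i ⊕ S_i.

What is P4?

P4 = 0b10011100

P1: S = E(K, 0b01101000) = 0b11101000; 0b10000001 ⊕ 0b11101000 = 0b01101001.
P2: S = E(K, 0b11101000) = 0b01101000; 0b00100011 ⊕ 0b01101000 = 0b01001011.
P3: S = E(K, 0b01101000) = 0b11101000; 0b00011101 ⊕ 0b11101000 = 0b11110101.
P4: S = E(K, 0b11101000) = 0b01101000; 0b11110100 ⊕ 0b01101000 = 0b10011100.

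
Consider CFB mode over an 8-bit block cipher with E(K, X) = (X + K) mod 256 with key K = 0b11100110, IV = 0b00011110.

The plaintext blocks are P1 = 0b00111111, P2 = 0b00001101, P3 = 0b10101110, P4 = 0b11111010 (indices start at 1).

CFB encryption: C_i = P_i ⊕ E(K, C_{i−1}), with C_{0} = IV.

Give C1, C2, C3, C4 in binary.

C1 = 0b00111011, C2 = 0b00101100, C3 = 0b10111100, C4 = 0b01011000

C1: E(K, 0b00011110) = 0b00000100; 0b00111111 ⊕ 0b00000100 = 0b00111011.
C2: E(K, 0b00111011) = 0b00100001; 0b00001101 ⊕ 0b00100001 = 0b00101100.
C3: E(K, 0b00101100) = 0b00010010; 0b10101110 ⊕ 0b00010010 = 0b10111100.
C4: E(K, 0b10111100) = 0b10100010; 0b11111010 ⊕ 0b10100010 = 0b01011000.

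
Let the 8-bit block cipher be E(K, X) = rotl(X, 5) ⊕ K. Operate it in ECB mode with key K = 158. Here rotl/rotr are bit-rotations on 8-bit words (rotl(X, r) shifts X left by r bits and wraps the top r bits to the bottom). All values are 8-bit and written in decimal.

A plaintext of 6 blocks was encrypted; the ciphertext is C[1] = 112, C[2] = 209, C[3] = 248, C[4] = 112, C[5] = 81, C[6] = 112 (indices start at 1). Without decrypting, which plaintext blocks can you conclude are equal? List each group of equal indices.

ECB encrypts each block independently with the same key, so equal ciphertext blocks imply equal plaintext blocks.
C[1] = C[4] = C[6] = 112, so P[1] = P[4] = P[6].

P[1] = P[4] = P[6]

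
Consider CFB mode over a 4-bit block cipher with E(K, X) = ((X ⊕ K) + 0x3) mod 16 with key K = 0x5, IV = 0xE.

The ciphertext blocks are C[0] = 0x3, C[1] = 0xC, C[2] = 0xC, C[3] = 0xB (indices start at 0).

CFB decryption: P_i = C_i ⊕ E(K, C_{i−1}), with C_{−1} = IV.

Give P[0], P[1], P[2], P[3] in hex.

P[0] = 0xD, P[1] = 0x5, P[2] = 0x0, P[3] = 0x7

P[0]: E(K, 0xE) = 0xE; 0x3 ⊕ 0xE = 0xD.
P[1]: E(K, 0x3) = 0x9; 0xC ⊕ 0x9 = 0x5.
P[2]: E(K, 0xC) = 0xC; 0xC ⊕ 0xC = 0x0.
P[3]: E(K, 0xC) = 0xC; 0xB ⊕ 0xC = 0x7.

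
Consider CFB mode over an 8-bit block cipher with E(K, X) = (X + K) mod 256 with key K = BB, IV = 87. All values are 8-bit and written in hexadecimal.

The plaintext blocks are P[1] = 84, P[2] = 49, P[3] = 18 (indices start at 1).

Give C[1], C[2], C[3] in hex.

CFB encryption: C_i = P_i ⊕ E(K, C_{i−1}), with C_{0} = IV.
C[1]: E(K, 87) = 42; 84 ⊕ 42 = C6.
C[2]: E(K, C6) = 81; 49 ⊕ 81 = C8.
C[3]: E(K, C8) = 83; 18 ⊕ 83 = 9B.

C[1] = C6, C[2] = C8, C[3] = 9B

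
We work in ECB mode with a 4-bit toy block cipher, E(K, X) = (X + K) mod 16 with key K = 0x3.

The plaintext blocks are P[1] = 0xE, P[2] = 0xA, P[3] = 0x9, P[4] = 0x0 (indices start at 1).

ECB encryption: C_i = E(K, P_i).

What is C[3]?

C[3]: E(K, 0x9) = 0xC.

C[3] = 0xC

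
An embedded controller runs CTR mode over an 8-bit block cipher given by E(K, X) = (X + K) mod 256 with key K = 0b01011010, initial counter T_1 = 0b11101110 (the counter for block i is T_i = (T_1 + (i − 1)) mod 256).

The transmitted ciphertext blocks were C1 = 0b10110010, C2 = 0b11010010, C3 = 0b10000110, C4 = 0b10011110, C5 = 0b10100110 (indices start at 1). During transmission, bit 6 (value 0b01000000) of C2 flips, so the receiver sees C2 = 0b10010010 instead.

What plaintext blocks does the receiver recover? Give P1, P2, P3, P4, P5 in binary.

CTR decryption: S_i = E(K, T_i) where T_i is the counter for block i; P_i = C_i ⊕ S_i.
Only C2 changed, to 0b10010010. In CTR, a change in C_i flips the same bit in P_i only; the keystream is unaffected. Decrypting the received ciphertext:
P1: T = 0b11101110, S = E(K, T) = 0b01001000; 0b10110010 ⊕ 0b01001000 = 0b11111010.
P2: T = 0b11101111, S = E(K, T) = 0b01001001; 0b10010010 ⊕ 0b01001001 = 0b11011011.
P3: T = 0b11110000, S = E(K, T) = 0b01001010; 0b10000110 ⊕ 0b01001010 = 0b11001100.
P4: T = 0b11110001, S = E(K, T) = 0b01001011; 0b10011110 ⊕ 0b01001011 = 0b11010101.
P5: T = 0b11110010, S = E(K, T) = 0b01001100; 0b10100110 ⊕ 0b01001100 = 0b11101010.
Blocks that differ from the original plaintext: P2.

P1 = 0b11111010, P2 = 0b11011011, P3 = 0b11001100, P4 = 0b11010101, P5 = 0b11101010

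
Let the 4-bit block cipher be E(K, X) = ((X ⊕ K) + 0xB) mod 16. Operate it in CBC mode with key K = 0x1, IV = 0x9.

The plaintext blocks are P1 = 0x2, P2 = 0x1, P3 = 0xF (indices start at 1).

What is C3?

C3 = 0x9

CBC encryption: C_i = E(K, P_i ⊕ C_{i−1}), with C_{0} = IV.
C1: P1 ⊕ 0x9 = 0xB; E(K, 0xB) = 0x5.
C2: P2 ⊕ 0x5 = 0x4; E(K, 0x4) = 0x0.
C3: P3 ⊕ 0x0 = 0xF; E(K, 0xF) = 0x9.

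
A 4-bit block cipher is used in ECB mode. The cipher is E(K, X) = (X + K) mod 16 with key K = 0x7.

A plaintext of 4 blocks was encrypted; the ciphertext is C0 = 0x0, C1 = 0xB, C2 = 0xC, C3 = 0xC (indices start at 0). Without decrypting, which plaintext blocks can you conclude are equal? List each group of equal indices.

P2 = P3

ECB encrypts each block independently with the same key, so equal ciphertext blocks imply equal plaintext blocks.
C2 = C3 = 0xC, so P2 = P3.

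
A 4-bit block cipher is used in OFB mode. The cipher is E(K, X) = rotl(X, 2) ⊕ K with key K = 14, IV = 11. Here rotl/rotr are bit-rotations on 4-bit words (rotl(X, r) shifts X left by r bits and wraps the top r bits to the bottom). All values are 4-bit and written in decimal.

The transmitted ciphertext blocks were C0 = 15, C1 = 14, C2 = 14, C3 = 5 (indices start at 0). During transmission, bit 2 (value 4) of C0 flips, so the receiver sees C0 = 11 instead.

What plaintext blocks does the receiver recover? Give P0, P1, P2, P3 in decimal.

P0 = 11, P1 = 0, P2 = 11, P3 = 14

OFB decryption: S_i = E(K, S_{i−1}) with S_{−1} = IV; P_i = C_i ⊕ S_i.
Only C0 changed, to 11. In OFB, a change in C_i flips the same bit in P_i only; the keystream is unaffected. Decrypting the received ciphertext:
P0: S = E(K, 11) = 0; 11 ⊕ 0 = 11.
P1: S = E(K, 0) = 14; 14 ⊕ 14 = 0.
P2: S = E(K, 14) = 5; 14 ⊕ 5 = 11.
P3: S = E(K, 5) = 11; 5 ⊕ 11 = 14.
Blocks that differ from the original plaintext: P0.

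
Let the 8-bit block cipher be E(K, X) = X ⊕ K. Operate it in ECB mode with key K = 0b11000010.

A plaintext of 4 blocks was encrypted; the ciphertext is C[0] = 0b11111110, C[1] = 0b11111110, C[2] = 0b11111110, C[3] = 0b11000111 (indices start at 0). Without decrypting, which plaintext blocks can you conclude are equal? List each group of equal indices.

P[0] = P[1] = P[2]

ECB encrypts each block independently with the same key, so equal ciphertext blocks imply equal plaintext blocks.
C[0] = C[1] = C[2] = 0b11111110, so P[0] = P[1] = P[2].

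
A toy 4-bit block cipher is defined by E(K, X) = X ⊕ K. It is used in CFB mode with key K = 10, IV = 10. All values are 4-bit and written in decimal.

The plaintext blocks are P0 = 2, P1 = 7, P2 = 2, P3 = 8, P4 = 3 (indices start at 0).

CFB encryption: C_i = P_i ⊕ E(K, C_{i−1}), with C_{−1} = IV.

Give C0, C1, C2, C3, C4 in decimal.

C0: E(K, 10) = 0; 2 ⊕ 0 = 2.
C1: E(K, 2) = 8; 7 ⊕ 8 = 15.
C2: E(K, 15) = 5; 2 ⊕ 5 = 7.
C3: E(K, 7) = 13; 8 ⊕ 13 = 5.
C4: E(K, 5) = 15; 3 ⊕ 15 = 12.

C0 = 2, C1 = 15, C2 = 7, C3 = 5, C4 = 12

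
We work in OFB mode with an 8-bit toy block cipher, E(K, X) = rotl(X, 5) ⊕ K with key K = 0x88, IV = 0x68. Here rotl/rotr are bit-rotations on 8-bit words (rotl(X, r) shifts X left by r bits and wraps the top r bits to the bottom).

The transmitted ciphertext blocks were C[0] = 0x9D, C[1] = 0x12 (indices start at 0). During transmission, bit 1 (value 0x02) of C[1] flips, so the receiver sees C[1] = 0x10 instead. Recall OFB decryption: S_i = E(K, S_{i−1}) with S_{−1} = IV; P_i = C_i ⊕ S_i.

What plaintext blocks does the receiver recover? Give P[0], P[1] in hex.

P[0] = 0x18, P[1] = 0x28

Only C[1] changed, to 0x10. In OFB, a change in C_i flips the same bit in P_i only; the keystream is unaffected. Decrypting the received ciphertext:
P[0]: S = E(K, 0x68) = 0x85; 0x9D ⊕ 0x85 = 0x18.
P[1]: S = E(K, 0x85) = 0x38; 0x10 ⊕ 0x38 = 0x28.
Blocks that differ from the original plaintext: P[1].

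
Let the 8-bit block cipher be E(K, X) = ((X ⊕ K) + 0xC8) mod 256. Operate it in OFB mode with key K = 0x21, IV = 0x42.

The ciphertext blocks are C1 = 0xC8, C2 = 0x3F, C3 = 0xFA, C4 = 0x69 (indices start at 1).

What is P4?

P4 = 0x0B

OFB decryption: S_i = E(K, S_{i−1}) with S_{0} = IV; P_i = C_i ⊕ S_i.
P1: S = E(K, 0x42) = 0x2B; 0xC8 ⊕ 0x2B = 0xE3.
P2: S = E(K, 0x2B) = 0xD2; 0x3F ⊕ 0xD2 = 0xED.
P3: S = E(K, 0xD2) = 0xBB; 0xFA ⊕ 0xBB = 0x41.
P4: S = E(K, 0xBB) = 0x62; 0x69 ⊕ 0x62 = 0x0B.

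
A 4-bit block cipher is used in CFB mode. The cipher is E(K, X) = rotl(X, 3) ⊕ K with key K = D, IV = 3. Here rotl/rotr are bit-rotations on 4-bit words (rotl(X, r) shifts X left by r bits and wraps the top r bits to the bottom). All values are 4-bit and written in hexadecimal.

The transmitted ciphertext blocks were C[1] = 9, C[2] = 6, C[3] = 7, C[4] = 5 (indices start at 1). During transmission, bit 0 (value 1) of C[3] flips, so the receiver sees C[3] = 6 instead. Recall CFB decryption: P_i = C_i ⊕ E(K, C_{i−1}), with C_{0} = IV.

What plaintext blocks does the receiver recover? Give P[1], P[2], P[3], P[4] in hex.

Only C[3] changed, to 6. In CFB, a change in C_i flips the same bit in P_i and garbles P_{i+1}. Decrypting the received ciphertext:
P[1]: E(K, 3) = 4; 9 ⊕ 4 = D.
P[2]: E(K, 9) = 1; 6 ⊕ 1 = 7.
P[3]: E(K, 6) = E; 6 ⊕ E = 8.
P[4]: E(K, 6) = E; 5 ⊕ E = B.
Blocks that differ from the original plaintext: P[3], P[4].

P[1] = D, P[2] = 7, P[3] = 8, P[4] = B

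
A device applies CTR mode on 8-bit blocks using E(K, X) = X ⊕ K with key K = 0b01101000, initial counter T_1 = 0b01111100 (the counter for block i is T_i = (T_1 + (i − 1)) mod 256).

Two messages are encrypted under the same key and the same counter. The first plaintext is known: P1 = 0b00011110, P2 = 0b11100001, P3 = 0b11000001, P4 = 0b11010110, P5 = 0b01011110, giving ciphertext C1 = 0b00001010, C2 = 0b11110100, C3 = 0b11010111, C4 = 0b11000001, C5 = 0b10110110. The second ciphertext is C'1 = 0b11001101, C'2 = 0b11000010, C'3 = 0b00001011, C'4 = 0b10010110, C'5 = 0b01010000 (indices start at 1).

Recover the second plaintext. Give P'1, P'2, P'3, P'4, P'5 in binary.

P'1 = 0b11011001, P'2 = 0b11010111, P'3 = 0b00011101, P'4 = 0b10000001, P'5 = 0b10111000

In CTR with a reused counter, both messages share the same keystream S_i, so C_i ⊕ C'_i = P_i ⊕ P'_i and thus P'_i = P_i ⊕ C_i ⊕ C'_i.
P'1: 0b00011110 ⊕ 0b00001010 ⊕ 0b11001101 = 0b11011001.
P'2: 0b11100001 ⊕ 0b11110100 ⊕ 0b11000010 = 0b11010111.
P'3: 0b11000001 ⊕ 0b11010111 ⊕ 0b00001011 = 0b00011101.
P'4: 0b11010110 ⊕ 0b11000001 ⊕ 0b10010110 = 0b10000001.
P'5: 0b01011110 ⊕ 0b10110110 ⊕ 0b01010000 = 0b10111000.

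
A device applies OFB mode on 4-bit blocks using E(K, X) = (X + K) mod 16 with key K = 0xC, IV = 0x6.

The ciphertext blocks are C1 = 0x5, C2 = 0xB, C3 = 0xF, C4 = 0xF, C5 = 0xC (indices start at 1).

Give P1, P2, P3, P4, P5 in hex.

OFB decryption: S_i = E(K, S_{i−1}) with S_{0} = IV; P_i = C_i ⊕ S_i.
P1: S = E(K, 0x6) = 0x2; 0x5 ⊕ 0x2 = 0x7.
P2: S = E(K, 0x2) = 0xE; 0xB ⊕ 0xE = 0x5.
P3: S = E(K, 0xE) = 0xA; 0xF ⊕ 0xA = 0x5.
P4: S = E(K, 0xA) = 0x6; 0xF ⊕ 0x6 = 0x9.
P5: S = E(K, 0x6) = 0x2; 0xC ⊕ 0x2 = 0xE.

P1 = 0x7, P2 = 0x5, P3 = 0x5, P4 = 0x9, P5 = 0xE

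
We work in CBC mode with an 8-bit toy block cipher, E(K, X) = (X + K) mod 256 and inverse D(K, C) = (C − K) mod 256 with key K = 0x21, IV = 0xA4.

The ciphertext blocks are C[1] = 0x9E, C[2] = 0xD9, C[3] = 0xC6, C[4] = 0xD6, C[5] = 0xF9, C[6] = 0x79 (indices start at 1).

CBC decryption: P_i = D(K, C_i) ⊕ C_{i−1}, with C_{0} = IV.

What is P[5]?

P[5] = 0x0E

P[5]: D(K, 0xF9) = 0xD8; 0xD8 ⊕ 0xD6 = 0x0E.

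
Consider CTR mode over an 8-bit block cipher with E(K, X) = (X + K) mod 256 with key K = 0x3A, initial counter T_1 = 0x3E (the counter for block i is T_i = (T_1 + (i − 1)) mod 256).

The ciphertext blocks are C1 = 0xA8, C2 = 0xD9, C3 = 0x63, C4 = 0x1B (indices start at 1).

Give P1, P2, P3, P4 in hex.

P1 = 0xD0, P2 = 0xA0, P3 = 0x19, P4 = 0x60

CTR decryption: S_i = E(K, T_i) where T_i is the counter for block i; P_i = C_i ⊕ S_i.
P1: T = 0x3E, S = E(K, T) = 0x78; 0xA8 ⊕ 0x78 = 0xD0.
P2: T = 0x3F, S = E(K, T) = 0x79; 0xD9 ⊕ 0x79 = 0xA0.
P3: T = 0x40, S = E(K, T) = 0x7A; 0x63 ⊕ 0x7A = 0x19.
P4: T = 0x41, S = E(K, T) = 0x7B; 0x1B ⊕ 0x7B = 0x60.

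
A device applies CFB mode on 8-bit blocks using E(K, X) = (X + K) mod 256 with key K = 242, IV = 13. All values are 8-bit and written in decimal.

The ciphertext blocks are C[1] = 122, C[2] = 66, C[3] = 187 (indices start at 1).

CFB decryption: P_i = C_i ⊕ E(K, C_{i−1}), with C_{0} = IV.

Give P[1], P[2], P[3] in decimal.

P[1] = 133, P[2] = 46, P[3] = 143

P[1]: E(K, 13) = 255; 122 ⊕ 255 = 133.
P[2]: E(K, 122) = 108; 66 ⊕ 108 = 46.
P[3]: E(K, 66) = 52; 187 ⊕ 52 = 143.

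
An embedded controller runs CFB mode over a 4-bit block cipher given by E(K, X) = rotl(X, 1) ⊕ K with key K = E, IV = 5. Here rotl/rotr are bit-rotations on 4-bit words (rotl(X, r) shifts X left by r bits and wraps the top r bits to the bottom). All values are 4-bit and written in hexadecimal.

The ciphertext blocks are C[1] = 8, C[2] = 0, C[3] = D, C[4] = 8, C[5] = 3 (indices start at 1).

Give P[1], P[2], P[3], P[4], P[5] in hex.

CFB decryption: P_i = C_i ⊕ E(K, C_{i−1}), with C_{0} = IV.
P[1]: E(K, 5) = 4; 8 ⊕ 4 = C.
P[2]: E(K, 8) = F; 0 ⊕ F = F.
P[3]: E(K, 0) = E; D ⊕ E = 3.
P[4]: E(K, D) = 5; 8 ⊕ 5 = D.
P[5]: E(K, 8) = F; 3 ⊕ F = C.

P[1] = C, P[2] = F, P[3] = 3, P[4] = D, P[5] = C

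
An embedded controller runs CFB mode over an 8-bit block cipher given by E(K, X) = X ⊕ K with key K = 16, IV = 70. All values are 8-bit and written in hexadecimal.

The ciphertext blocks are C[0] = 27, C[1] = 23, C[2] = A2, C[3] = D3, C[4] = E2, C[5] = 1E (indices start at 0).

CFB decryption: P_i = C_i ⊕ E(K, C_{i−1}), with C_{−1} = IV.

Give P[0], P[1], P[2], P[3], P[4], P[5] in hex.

P[0]: E(K, 70) = 66; 27 ⊕ 66 = 41.
P[1]: E(K, 27) = 31; 23 ⊕ 31 = 12.
P[2]: E(K, 23) = 35; A2 ⊕ 35 = 97.
P[3]: E(K, A2) = B4; D3 ⊕ B4 = 67.
P[4]: E(K, D3) = C5; E2 ⊕ C5 = 27.
P[5]: E(K, E2) = F4; 1E ⊕ F4 = EA.

P[0] = 41, P[1] = 12, P[2] = 97, P[3] = 67, P[4] = 27, P[5] = EA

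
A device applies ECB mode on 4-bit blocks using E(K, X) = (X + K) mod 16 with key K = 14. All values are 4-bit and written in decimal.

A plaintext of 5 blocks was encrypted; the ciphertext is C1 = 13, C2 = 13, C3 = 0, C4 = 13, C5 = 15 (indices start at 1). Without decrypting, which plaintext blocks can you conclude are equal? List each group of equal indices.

ECB encrypts each block independently with the same key, so equal ciphertext blocks imply equal plaintext blocks.
C1 = C2 = C4 = 13, so P1 = P2 = P4.

P1 = P2 = P4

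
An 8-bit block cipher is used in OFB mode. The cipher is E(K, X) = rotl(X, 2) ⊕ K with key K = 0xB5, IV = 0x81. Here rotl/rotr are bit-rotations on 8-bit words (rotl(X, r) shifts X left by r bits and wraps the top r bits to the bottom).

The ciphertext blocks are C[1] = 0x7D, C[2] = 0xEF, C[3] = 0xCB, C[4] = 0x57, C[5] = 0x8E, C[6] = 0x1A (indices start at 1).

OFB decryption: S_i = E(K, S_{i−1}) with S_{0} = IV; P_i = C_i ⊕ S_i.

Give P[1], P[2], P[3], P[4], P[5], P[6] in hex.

P[1]: S = E(K, 0x81) = 0xB3; 0x7D ⊕ 0xB3 = 0xCE.
P[2]: S = E(K, 0xB3) = 0x7B; 0xEF ⊕ 0x7B = 0x94.
P[3]: S = E(K, 0x7B) = 0x58; 0xCB ⊕ 0x58 = 0x93.
P[4]: S = E(K, 0x58) = 0xD4; 0x57 ⊕ 0xD4 = 0x83.
P[5]: S = E(K, 0xD4) = 0xE6; 0x8E ⊕ 0xE6 = 0x68.
P[6]: S = E(K, 0xE6) = 0x2E; 0x1A ⊕ 0x2E = 0x34.

P[1] = 0xCE, P[2] = 0x94, P[3] = 0x93, P[4] = 0x83, P[5] = 0x68, P[6] = 0x34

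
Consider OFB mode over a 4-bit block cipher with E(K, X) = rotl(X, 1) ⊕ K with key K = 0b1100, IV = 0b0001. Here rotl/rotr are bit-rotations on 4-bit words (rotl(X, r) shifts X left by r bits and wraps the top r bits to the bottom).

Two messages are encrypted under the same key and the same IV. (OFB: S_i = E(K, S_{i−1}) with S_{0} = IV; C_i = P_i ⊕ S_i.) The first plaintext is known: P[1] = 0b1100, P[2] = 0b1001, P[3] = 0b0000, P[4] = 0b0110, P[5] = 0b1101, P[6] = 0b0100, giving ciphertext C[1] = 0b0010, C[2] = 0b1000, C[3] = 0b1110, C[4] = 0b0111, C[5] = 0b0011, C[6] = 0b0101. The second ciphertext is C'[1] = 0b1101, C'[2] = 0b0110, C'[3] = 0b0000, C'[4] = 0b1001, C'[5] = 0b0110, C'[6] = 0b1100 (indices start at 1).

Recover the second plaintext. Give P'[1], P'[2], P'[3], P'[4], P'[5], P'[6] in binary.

In OFB with a reused IV, both messages share the same keystream S_i, so C_i ⊕ C'_i = P_i ⊕ P'_i and thus P'_i = P_i ⊕ C_i ⊕ C'_i.
P'[1]: 0b1100 ⊕ 0b0010 ⊕ 0b1101 = 0b0011.
P'[2]: 0b1001 ⊕ 0b1000 ⊕ 0b0110 = 0b0111.
P'[3]: 0b0000 ⊕ 0b1110 ⊕ 0b0000 = 0b1110.
P'[4]: 0b0110 ⊕ 0b0111 ⊕ 0b1001 = 0b1000.
P'[5]: 0b1101 ⊕ 0b0011 ⊕ 0b0110 = 0b1000.
P'[6]: 0b0100 ⊕ 0b0101 ⊕ 0b1100 = 0b1101.

P'[1] = 0b0011, P'[2] = 0b0111, P'[3] = 0b1110, P'[4] = 0b1000, P'[5] = 0b1000, P'[6] = 0b1101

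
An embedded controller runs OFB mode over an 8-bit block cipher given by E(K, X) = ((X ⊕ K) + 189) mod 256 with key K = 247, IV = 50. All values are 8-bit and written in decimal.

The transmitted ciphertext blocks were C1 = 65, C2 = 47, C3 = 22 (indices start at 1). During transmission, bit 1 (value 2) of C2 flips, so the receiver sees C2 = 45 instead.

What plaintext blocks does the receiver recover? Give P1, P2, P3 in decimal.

P1 = 195, P2 = 31, P3 = 148

OFB decryption: S_i = E(K, S_{i−1}) with S_{0} = IV; P_i = C_i ⊕ S_i.
Only C2 changed, to 45. In OFB, a change in C_i flips the same bit in P_i only; the keystream is unaffected. Decrypting the received ciphertext:
P1: S = E(K, 50) = 130; 65 ⊕ 130 = 195.
P2: S = E(K, 130) = 50; 45 ⊕ 50 = 31.
P3: S = E(K, 50) = 130; 22 ⊕ 130 = 148.
Blocks that differ from the original plaintext: P2.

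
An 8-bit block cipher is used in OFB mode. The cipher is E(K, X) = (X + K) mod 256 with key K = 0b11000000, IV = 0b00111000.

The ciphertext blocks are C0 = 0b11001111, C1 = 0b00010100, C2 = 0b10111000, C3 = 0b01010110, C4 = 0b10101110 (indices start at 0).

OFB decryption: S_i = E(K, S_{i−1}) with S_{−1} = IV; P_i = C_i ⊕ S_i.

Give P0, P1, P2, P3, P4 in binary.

P0 = 0b00110111, P1 = 0b10101100, P2 = 0b11000000, P3 = 0b01101110, P4 = 0b01010110

P0: S = E(K, 0b00111000) = 0b11111000; 0b11001111 ⊕ 0b11111000 = 0b00110111.
P1: S = E(K, 0b11111000) = 0b10111000; 0b00010100 ⊕ 0b10111000 = 0b10101100.
P2: S = E(K, 0b10111000) = 0b01111000; 0b10111000 ⊕ 0b01111000 = 0b11000000.
P3: S = E(K, 0b01111000) = 0b00111000; 0b01010110 ⊕ 0b00111000 = 0b01101110.
P4: S = E(K, 0b00111000) = 0b11111000; 0b10101110 ⊕ 0b11111000 = 0b01010110.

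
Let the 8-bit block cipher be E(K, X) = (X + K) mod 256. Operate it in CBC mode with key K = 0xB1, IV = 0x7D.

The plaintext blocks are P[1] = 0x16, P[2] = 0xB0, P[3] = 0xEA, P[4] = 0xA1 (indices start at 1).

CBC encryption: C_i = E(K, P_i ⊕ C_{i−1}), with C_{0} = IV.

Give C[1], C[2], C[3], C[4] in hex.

C[1] = 0x1C, C[2] = 0x5D, C[3] = 0x68, C[4] = 0x7A

C[1]: P[1] ⊕ 0x7D = 0x6B; E(K, 0x6B) = 0x1C.
C[2]: P[2] ⊕ 0x1C = 0xAC; E(K, 0xAC) = 0x5D.
C[3]: P[3] ⊕ 0x5D = 0xB7; E(K, 0xB7) = 0x68.
C[4]: P[4] ⊕ 0x68 = 0xC9; E(K, 0xC9) = 0x7A.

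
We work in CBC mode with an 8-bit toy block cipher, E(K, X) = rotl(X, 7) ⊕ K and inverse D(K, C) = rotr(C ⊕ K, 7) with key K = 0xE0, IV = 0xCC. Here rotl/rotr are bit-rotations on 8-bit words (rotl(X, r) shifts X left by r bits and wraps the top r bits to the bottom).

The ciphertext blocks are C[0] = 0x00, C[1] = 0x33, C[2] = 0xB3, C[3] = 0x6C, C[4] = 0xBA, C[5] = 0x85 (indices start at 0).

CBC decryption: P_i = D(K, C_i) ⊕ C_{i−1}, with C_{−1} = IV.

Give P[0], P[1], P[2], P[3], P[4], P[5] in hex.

P[0]: D(K, 0x00) = 0xC1; 0xC1 ⊕ 0xCC = 0x0D.
P[1]: D(K, 0x33) = 0xA7; 0xA7 ⊕ 0x00 = 0xA7.
P[2]: D(K, 0xB3) = 0xA6; 0xA6 ⊕ 0x33 = 0x95.
P[3]: D(K, 0x6C) = 0x19; 0x19 ⊕ 0xB3 = 0xAA.
P[4]: D(K, 0xBA) = 0xB4; 0xB4 ⊕ 0x6C = 0xD8.
P[5]: D(K, 0x85) = 0xCA; 0xCA ⊕ 0xBA = 0x70.

P[0] = 0x0D, P[1] = 0xA7, P[2] = 0x95, P[3] = 0xAA, P[4] = 0xD8, P[5] = 0x70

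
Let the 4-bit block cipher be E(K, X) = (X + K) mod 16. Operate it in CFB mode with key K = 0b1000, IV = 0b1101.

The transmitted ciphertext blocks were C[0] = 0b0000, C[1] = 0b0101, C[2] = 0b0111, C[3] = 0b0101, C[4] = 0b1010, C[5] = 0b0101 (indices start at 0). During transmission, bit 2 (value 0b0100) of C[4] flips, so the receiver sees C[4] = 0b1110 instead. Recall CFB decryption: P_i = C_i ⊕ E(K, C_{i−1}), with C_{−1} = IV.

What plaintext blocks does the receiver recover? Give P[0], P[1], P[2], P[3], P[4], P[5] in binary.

P[0] = 0b0101, P[1] = 0b1101, P[2] = 0b1010, P[3] = 0b1010, P[4] = 0b0011, P[5] = 0b0011

Only C[4] changed, to 0b1110. In CFB, a change in C_i flips the same bit in P_i and garbles P_{i+1}. Decrypting the received ciphertext:
P[0]: E(K, 0b1101) = 0b0101; 0b0000 ⊕ 0b0101 = 0b0101.
P[1]: E(K, 0b0000) = 0b1000; 0b0101 ⊕ 0b1000 = 0b1101.
P[2]: E(K, 0b0101) = 0b1101; 0b0111 ⊕ 0b1101 = 0b1010.
P[3]: E(K, 0b0111) = 0b1111; 0b0101 ⊕ 0b1111 = 0b1010.
P[4]: E(K, 0b0101) = 0b1101; 0b1110 ⊕ 0b1101 = 0b0011.
P[5]: E(K, 0b1110) = 0b0110; 0b0101 ⊕ 0b0110 = 0b0011.
Blocks that differ from the original plaintext: P[4], P[5].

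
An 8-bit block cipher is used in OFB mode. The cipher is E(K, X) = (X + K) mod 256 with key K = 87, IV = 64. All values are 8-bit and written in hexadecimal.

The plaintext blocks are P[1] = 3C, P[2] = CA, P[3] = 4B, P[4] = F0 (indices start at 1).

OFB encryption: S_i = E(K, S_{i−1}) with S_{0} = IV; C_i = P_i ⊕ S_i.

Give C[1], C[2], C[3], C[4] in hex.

C[1] = D7, C[2] = B8, C[3] = B2, C[4] = 70

C[1]: S = E(K, 64) = EB; 3C ⊕ EB = D7.
C[2]: S = E(K, EB) = 72; CA ⊕ 72 = B8.
C[3]: S = E(K, 72) = F9; 4B ⊕ F9 = B2.
C[4]: S = E(K, F9) = 80; F0 ⊕ 80 = 70.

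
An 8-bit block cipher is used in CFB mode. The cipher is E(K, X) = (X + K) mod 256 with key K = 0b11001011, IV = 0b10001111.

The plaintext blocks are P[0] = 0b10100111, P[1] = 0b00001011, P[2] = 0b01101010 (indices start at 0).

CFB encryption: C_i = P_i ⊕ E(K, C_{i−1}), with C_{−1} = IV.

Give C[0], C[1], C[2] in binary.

C[0] = 0b11111101, C[1] = 0b11000011, C[2] = 0b11100100

C[0]: E(K, 0b10001111) = 0b01011010; 0b10100111 ⊕ 0b01011010 = 0b11111101.
C[1]: E(K, 0b11111101) = 0b11001000; 0b00001011 ⊕ 0b11001000 = 0b11000011.
C[2]: E(K, 0b11000011) = 0b10001110; 0b01101010 ⊕ 0b10001110 = 0b11100100.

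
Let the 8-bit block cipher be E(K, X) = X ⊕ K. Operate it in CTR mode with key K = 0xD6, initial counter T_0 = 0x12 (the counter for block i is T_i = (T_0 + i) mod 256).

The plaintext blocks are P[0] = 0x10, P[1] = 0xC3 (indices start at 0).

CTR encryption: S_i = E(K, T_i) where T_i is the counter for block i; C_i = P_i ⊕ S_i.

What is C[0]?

C[0] = 0xD4

C[0]: T = 0x12, S = E(K, T) = 0xC4; 0x10 ⊕ 0xC4 = 0xD4.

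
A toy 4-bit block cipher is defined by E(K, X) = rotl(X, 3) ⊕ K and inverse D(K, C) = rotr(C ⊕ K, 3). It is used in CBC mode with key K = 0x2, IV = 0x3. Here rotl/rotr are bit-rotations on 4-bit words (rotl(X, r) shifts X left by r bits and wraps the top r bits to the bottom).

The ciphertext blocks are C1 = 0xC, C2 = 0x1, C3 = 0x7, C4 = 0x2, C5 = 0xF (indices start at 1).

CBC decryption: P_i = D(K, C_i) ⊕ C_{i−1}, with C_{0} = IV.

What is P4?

P4: D(K, 0x2) = 0x0; 0x0 ⊕ 0x7 = 0x7.

P4 = 0x7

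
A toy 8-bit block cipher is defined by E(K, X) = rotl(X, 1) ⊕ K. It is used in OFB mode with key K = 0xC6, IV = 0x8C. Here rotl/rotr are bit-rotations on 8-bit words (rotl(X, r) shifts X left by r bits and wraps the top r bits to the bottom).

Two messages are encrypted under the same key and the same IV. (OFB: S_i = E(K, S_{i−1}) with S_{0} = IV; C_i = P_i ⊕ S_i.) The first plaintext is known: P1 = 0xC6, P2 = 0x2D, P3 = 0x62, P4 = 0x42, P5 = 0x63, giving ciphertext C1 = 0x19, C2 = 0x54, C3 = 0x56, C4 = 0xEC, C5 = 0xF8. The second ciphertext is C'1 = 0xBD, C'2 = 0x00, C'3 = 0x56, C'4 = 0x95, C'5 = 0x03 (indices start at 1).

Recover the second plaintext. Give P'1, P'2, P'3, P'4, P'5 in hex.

In OFB with a reused IV, both messages share the same keystream S_i, so C_i ⊕ C'_i = P_i ⊕ P'_i and thus P'_i = P_i ⊕ C_i ⊕ C'_i.
P'1: 0xC6 ⊕ 0x19 ⊕ 0xBD = 0x62.
P'2: 0x2D ⊕ 0x54 ⊕ 0x00 = 0x79.
P'3: 0x62 ⊕ 0x56 ⊕ 0x56 = 0x62.
P'4: 0x42 ⊕ 0xEC ⊕ 0x95 = 0x3B.
P'5: 0x63 ⊕ 0xF8 ⊕ 0x03 = 0x98.

P'1 = 0x62, P'2 = 0x79, P'3 = 0x62, P'4 = 0x3B, P'5 = 0x98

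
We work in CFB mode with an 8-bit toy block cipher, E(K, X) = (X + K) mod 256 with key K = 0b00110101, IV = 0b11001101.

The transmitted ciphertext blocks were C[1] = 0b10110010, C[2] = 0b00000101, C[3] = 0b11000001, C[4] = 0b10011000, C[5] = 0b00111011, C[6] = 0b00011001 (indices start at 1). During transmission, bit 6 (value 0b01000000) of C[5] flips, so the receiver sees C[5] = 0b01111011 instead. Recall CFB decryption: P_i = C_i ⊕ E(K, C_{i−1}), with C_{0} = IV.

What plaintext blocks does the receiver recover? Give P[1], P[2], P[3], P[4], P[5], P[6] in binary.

P[1] = 0b10110000, P[2] = 0b11100010, P[3] = 0b11111011, P[4] = 0b01101110, P[5] = 0b10110110, P[6] = 0b10101001

Only C[5] changed, to 0b01111011. In CFB, a change in C_i flips the same bit in P_i and garbles P_{i+1}. Decrypting the received ciphertext:
P[1]: E(K, 0b11001101) = 0b00000010; 0b10110010 ⊕ 0b00000010 = 0b10110000.
P[2]: E(K, 0b10110010) = 0b11100111; 0b00000101 ⊕ 0b11100111 = 0b11100010.
P[3]: E(K, 0b00000101) = 0b00111010; 0b11000001 ⊕ 0b00111010 = 0b11111011.
P[4]: E(K, 0b11000001) = 0b11110110; 0b10011000 ⊕ 0b11110110 = 0b01101110.
P[5]: E(K, 0b10011000) = 0b11001101; 0b01111011 ⊕ 0b11001101 = 0b10110110.
P[6]: E(K, 0b01111011) = 0b10110000; 0b00011001 ⊕ 0b10110000 = 0b10101001.
Blocks that differ from the original plaintext: P[5], P[6].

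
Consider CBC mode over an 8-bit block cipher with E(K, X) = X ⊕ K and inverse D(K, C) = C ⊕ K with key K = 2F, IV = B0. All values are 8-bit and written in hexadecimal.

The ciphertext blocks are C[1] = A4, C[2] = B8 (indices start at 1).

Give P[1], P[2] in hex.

CBC decryption: P_i = D(K, C_i) ⊕ C_{i−1}, with C_{0} = IV.
P[1]: D(K, A4) = 8B; 8B ⊕ B0 = 3B.
P[2]: D(K, B8) = 97; 97 ⊕ A4 = 33.

P[1] = 3B, P[2] = 33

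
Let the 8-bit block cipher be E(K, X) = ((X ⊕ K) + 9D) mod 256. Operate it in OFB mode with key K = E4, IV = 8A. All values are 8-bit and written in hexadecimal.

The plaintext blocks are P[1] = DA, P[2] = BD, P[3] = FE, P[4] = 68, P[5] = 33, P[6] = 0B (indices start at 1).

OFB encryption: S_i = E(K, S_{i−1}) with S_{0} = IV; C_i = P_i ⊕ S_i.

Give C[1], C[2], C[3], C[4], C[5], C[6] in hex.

C[1]: S = E(K, 8A) = 0B; DA ⊕ 0B = D1.
C[2]: S = E(K, 0B) = 8C; BD ⊕ 8C = 31.
C[3]: S = E(K, 8C) = 05; FE ⊕ 05 = FB.
C[4]: S = E(K, 05) = 7E; 68 ⊕ 7E = 16.
C[5]: S = E(K, 7E) = 37; 33 ⊕ 37 = 04.
C[6]: S = E(K, 37) = 70; 0B ⊕ 70 = 7B.

C[1] = D1, C[2] = 31, C[3] = FB, C[4] = 16, C[5] = 04, C[6] = 7B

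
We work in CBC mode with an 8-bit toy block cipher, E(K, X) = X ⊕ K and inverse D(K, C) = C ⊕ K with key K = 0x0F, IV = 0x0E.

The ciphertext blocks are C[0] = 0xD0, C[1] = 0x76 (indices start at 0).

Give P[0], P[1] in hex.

P[0] = 0xD1, P[1] = 0xA9

CBC decryption: P_i = D(K, C_i) ⊕ C_{i−1}, with C_{−1} = IV.
P[0]: D(K, 0xD0) = 0xDF; 0xDF ⊕ 0x0E = 0xD1.
P[1]: D(K, 0x76) = 0x79; 0x79 ⊕ 0xD0 = 0xA9.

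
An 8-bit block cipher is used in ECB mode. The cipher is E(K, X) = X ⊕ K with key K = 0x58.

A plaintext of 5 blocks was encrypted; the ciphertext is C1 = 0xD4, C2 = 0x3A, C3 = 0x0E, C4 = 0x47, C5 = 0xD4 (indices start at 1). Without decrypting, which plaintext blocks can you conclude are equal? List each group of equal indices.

ECB encrypts each block independently with the same key, so equal ciphertext blocks imply equal plaintext blocks.
C1 = C5 = 0xD4, so P1 = P5.

P1 = P5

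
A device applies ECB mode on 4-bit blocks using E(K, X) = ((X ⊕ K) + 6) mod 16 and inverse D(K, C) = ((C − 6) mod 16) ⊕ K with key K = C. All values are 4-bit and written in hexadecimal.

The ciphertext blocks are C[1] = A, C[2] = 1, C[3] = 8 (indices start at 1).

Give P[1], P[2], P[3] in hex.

P[1] = 8, P[2] = 7, P[3] = E

ECB decryption: P_i = D(K, C_i).
P[1]: D(K, A) = 8.
P[2]: D(K, 1) = 7.
P[3]: D(K, 8) = E.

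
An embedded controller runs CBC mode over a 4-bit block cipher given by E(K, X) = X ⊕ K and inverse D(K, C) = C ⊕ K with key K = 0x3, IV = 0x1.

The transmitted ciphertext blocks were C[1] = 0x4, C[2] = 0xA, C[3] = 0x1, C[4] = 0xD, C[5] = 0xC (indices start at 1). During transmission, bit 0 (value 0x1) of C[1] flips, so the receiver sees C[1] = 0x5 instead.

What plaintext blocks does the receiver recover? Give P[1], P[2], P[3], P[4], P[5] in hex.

P[1] = 0x7, P[2] = 0xC, P[3] = 0x8, P[4] = 0xF, P[5] = 0x2

CBC decryption: P_i = D(K, C_i) ⊕ C_{i−1}, with C_{0} = IV.
Only C[1] changed, to 0x5. In CBC, a change in C_i garbles P_i and flips the same bit in P_{i+1}. Decrypting the received ciphertext:
P[1]: D(K, 0x5) = 0x6; 0x6 ⊕ 0x1 = 0x7.
P[2]: D(K, 0xA) = 0x9; 0x9 ⊕ 0x5 = 0xC.
P[3]: D(K, 0x1) = 0x2; 0x2 ⊕ 0xA = 0x8.
P[4]: D(K, 0xD) = 0xE; 0xE ⊕ 0x1 = 0xF.
P[5]: D(K, 0xC) = 0xF; 0xF ⊕ 0xD = 0x2.
Blocks that differ from the original plaintext: P[1], P[2].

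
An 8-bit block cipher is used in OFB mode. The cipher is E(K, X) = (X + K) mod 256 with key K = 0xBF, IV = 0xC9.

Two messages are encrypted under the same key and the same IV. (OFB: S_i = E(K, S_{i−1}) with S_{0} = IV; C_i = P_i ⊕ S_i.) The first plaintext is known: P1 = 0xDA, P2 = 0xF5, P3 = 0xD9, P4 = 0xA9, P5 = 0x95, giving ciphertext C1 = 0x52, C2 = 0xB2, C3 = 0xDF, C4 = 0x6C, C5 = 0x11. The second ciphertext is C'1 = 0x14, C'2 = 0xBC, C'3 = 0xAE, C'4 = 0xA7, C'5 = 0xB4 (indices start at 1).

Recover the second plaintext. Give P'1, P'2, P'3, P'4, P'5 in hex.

In OFB with a reused IV, both messages share the same keystream S_i, so C_i ⊕ C'_i = P_i ⊕ P'_i and thus P'_i = P_i ⊕ C_i ⊕ C'_i.
P'1: 0xDA ⊕ 0x52 ⊕ 0x14 = 0x9C.
P'2: 0xF5 ⊕ 0xB2 ⊕ 0xBC = 0xFB.
P'3: 0xD9 ⊕ 0xDF ⊕ 0xAE = 0xA8.
P'4: 0xA9 ⊕ 0x6C ⊕ 0xA7 = 0x62.
P'5: 0x95 ⊕ 0x11 ⊕ 0xB4 = 0x30.

P'1 = 0x9C, P'2 = 0xFB, P'3 = 0xA8, P'4 = 0x62, P'5 = 0x30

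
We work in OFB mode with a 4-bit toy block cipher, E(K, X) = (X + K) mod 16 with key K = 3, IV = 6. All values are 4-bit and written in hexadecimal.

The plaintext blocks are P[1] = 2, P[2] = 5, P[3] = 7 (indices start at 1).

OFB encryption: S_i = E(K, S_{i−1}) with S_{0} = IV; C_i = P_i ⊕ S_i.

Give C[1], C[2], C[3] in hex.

C[1] = B, C[2] = 9, C[3] = 8

C[1]: S = E(K, 6) = 9; 2 ⊕ 9 = B.
C[2]: S = E(K, 9) = C; 5 ⊕ C = 9.
C[3]: S = E(K, C) = F; 7 ⊕ F = 8.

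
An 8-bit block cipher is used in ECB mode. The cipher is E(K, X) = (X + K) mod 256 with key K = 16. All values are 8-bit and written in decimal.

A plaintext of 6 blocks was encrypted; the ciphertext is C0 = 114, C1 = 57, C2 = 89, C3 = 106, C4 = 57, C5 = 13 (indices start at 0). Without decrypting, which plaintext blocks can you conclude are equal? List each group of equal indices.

ECB encrypts each block independently with the same key, so equal ciphertext blocks imply equal plaintext blocks.
C1 = C4 = 57, so P1 = P4.

P1 = P4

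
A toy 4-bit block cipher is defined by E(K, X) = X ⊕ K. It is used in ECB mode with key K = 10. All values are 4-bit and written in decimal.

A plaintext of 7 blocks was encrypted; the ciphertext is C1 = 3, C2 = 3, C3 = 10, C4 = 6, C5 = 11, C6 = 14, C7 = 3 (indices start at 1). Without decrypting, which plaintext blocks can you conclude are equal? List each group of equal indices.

P1 = P2 = P7

ECB encrypts each block independently with the same key, so equal ciphertext blocks imply equal plaintext blocks.
C1 = C2 = C7 = 3, so P1 = P2 = P7.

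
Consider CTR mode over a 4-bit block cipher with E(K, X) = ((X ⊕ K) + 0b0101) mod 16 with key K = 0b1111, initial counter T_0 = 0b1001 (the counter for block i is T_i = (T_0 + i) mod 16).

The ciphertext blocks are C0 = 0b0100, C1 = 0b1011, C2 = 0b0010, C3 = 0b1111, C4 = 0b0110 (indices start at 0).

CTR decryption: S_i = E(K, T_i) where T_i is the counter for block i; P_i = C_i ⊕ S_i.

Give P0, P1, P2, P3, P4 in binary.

P0 = 0b1111, P1 = 0b0001, P2 = 0b1011, P3 = 0b0111, P4 = 0b0001

P0: T = 0b1001, S = E(K, T) = 0b1011; 0b0100 ⊕ 0b1011 = 0b1111.
P1: T = 0b1010, S = E(K, T) = 0b1010; 0b1011 ⊕ 0b1010 = 0b0001.
P2: T = 0b1011, S = E(K, T) = 0b1001; 0b0010 ⊕ 0b1001 = 0b1011.
P3: T = 0b1100, S = E(K, T) = 0b1000; 0b1111 ⊕ 0b1000 = 0b0111.
P4: T = 0b1101, S = E(K, T) = 0b0111; 0b0110 ⊕ 0b0111 = 0b0001.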